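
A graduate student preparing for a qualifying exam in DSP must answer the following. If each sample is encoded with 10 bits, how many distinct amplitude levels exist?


Number of quantization levels = 2^N
= 2^10
= 1024

1024


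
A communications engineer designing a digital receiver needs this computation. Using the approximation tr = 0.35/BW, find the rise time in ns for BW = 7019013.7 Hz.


Rise time from bandwidth relationship:
tr = 0.35 / BW
   = 0.35 / 7019013.7
   = 4.986455576e-08 s
   = 49.8646 ns

49.8646 ns


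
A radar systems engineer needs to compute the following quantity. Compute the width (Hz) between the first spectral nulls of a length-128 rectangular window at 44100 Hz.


Main lobe width for a rectangular window:
Width = 2 * fs / N
      = 2 * 44100 / 128
      = 88200 / 128
      = 689.062 Hz

689.062 Hz


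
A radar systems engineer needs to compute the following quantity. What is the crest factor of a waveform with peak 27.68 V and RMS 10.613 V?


Crest factor is the ratio of peak to RMS:
CF = V_peak / V_rms
   = 27.68 / 10.613
   = 2.6081

2.6081


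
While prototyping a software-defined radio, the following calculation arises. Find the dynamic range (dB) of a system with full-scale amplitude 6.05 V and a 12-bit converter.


Dynamic range from full-scale to LSB:
V_min = V_max / 2^bits = 6.05 / 2^12
DR = 20 * log10(V_max / V_min)
   = 20 * log10(2^12)
   = 20 * 12 * log10(2)
   = 72.25 dB

72.25 dB


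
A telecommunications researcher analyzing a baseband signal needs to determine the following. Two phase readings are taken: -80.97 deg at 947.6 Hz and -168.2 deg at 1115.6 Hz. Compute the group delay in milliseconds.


Group delay from phase difference:
tau = -d(phi)/d(omega)
d(phi) = -87.23 deg = -1.522451 rad
d(omega) = 2*pi*(1115.6 - 947.6) = 1055.5751 rad/s
tau = -(-1.522451) / 1055.5751
    = 1.4423 ms

1.4423 ms


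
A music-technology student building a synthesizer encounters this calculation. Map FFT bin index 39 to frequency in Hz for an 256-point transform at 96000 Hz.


Frequency of DFT bin k:
f_k = k * fs / N
    = 39 * 96000 / 256
    = 3744000 / 256
    = 14625.0 Hz

14625.0 Hz


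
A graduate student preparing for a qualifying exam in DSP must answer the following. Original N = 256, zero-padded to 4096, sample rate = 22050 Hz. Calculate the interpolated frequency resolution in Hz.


Frequency resolution after zero-padding:
N_padded = 256 * 16 = 4096
df = fs / N_padded
   = 22050 / 4096
   = 5.3833 Hz

5.3833 Hz


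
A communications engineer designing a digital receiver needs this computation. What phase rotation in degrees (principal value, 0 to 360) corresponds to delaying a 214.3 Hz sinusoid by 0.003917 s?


Phase shift from frequency and time delay:
phi = 360 * f * t_delay
    = 360 * 214.3 * 0.003917
    = 302.19 degrees
    mod 360 = 302.19 degrees

302.19 degrees


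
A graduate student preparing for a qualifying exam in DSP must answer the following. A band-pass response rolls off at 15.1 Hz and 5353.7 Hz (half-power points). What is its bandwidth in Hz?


Bandwidth is the difference of -3dB frequencies:
BW = f_high - f_low
   = 5353.7 - 15.1
   = 5338.6 Hz

5338.6 Hz


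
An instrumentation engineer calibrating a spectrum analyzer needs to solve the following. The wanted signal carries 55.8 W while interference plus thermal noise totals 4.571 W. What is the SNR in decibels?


SNR in decibels:
SNR = 10 * log10(Ps / Pn)
    = 10 * log10(55.8 / 4.571)
    = 10 * log10(12.2074)
    = 10 * 1.0866
    = 10.87 dB

10.87 dB


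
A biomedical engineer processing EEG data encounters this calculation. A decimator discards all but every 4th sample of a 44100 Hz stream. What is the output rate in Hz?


Decimation reduces the sample rate:
fs_out = fs_in / M
       = 44100 / 4
       = 11025.0 Hz

11025.0 Hz


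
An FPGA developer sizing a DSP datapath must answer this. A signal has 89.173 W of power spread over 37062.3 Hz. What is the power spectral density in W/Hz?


Power spectral density:
PSD = P / BW
    = 89.173 / 37062.3
    = 0.00240603 W/Hz

0.00240603 W/Hz


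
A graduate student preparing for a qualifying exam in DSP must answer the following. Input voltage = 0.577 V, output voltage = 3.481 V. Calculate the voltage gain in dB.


Voltage gain in dB:
G = 20 * log10(Vout / Vin)
  = 20 * log10(3.481 / 0.577)
  = 20 * log10(6.032929)
  = 20 * 0.780528
  = 15.61 dB

15.61 dB


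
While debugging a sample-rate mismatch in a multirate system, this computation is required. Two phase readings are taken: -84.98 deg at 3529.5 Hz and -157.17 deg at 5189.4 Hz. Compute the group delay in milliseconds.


Group delay from phase difference:
tau = -d(phi)/d(omega)
d(phi) = -72.19 deg = -1.259953 rad
d(omega) = 2*pi*(5189.4 - 3529.5) = 10429.4593 rad/s
tau = -(-1.259953) / 10429.4593
    = 0.1208 ms

0.1208 ms


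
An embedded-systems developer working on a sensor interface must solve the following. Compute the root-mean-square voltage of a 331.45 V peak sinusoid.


RMS voltage for a sinusoidal waveform:
V_rms = V_peak / sqrt(2)
      = 331.45 / 1.414214
      = 234.371 V

234.371 V


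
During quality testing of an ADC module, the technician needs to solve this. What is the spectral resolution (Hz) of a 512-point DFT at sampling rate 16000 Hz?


DFT frequency resolution:
df = fs / N
   = 16000 / 512
   = 31.25 Hz

31.25 Hz


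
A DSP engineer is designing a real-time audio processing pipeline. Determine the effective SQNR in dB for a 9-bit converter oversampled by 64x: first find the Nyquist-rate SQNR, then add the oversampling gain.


Step 1 — baseline SQNR at Nyquist:
SQNR_base = 6.02*N + 1.76
          = 6.02*9 + 1.76
          = 55.94 dB

Step 2 — oversampling processing gain:
G = 10*log10(OSR) = 10*log10(64) = 18.06 dB

Step 3 — total:
SQNR_total = 55.94 + 18.06 = 74.0 dB

Base SQNR = 55.94 dB; oversampled SQNR = 74.0 dB


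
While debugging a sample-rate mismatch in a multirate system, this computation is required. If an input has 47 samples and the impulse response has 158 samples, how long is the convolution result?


Linear convolution output length:
L = N + M - 1
  = 47 + 158 - 1
  = 204 samples

204


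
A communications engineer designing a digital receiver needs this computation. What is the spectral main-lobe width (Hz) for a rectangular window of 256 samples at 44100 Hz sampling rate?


Main lobe width for a rectangular window:
Width = 2 * fs / N
      = 2 * 44100 / 256
      = 88200 / 256
      = 344.531 Hz

344.531 Hz


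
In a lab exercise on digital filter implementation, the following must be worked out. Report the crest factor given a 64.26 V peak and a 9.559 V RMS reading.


Crest factor is the ratio of peak to RMS:
CF = V_peak / V_rms
   = 64.26 / 9.559
   = 6.7225

6.7225


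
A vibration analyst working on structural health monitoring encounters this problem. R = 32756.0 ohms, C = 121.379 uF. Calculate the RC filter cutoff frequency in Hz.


Cutoff frequency of a first-order RC filter:
fc = 1 / (2 * pi * R * C)
C = 121.379 uF = 0.000121379 F
fc = 1 / (2 * pi * 32756.0 * 0.000121379)
   = 1 / 24.981256923351
   = 0.04003 Hz

0.04003 Hz


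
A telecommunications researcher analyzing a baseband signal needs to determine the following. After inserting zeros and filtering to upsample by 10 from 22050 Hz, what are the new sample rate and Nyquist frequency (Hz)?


Step 1 — output sample rate after interpolation by L:
fs_out = L * fs_in = 10 * 22050 = 220500 Hz

Step 2 — Nyquist frequency of the output stream:
f_Nyq = fs_out / 2 = 220500 / 2 = 110250.0 Hz

fs_out = 220500 Hz; f_Nyquist = 110250.0 Hz


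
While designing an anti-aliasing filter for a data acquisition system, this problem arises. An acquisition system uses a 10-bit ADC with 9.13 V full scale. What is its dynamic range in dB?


Dynamic range from full-scale to LSB:
V_min = V_max / 2^bits = 9.13 / 2^10
DR = 20 * log10(V_max / V_min)
   = 20 * log10(2^10)
   = 20 * 10 * log10(2)
   = 60.21 dB

60.21 dB


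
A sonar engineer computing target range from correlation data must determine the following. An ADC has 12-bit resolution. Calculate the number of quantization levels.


Number of quantization levels = 2^N
= 2^12
= 4096

4096


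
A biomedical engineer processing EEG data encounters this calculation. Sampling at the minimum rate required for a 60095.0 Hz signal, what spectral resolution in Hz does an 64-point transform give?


Step 1 — Nyquist sampling rate:
fs = 2 * fmax = 2 * 60095.0 = 120190.0 Hz

Step 2 — DFT bin spacing:
df = fs / N = 120190.0 / 64 = 1877.9688 Hz

1877.9688 Hz


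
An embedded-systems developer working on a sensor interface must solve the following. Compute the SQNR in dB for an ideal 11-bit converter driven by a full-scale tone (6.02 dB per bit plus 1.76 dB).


Theoretical SNR for a full-scale sinusoid:
SNR = 6.02 * N + 1.76
    = 6.02 * 11 + 1.76
    = 66.22 + 1.76
    = 67.98 dB

67.98 dB


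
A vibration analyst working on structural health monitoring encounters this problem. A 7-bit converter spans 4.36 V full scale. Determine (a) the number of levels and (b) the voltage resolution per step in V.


Step 1 — number of quantization levels:
L = 2^N = 2^7 = 128

Step 2 — LSB step size:
delta = Vfs / L
      = 4.36 / 128
      = 0.0340625 V

Levels = 128; step size = 0.0340625 V


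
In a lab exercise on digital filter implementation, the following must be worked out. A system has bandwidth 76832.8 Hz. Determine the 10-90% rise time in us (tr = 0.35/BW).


Rise time from bandwidth relationship:
tr = 0.35 / BW
   = 0.35 / 76832.8
   = 4.555346154e-06 s
   = 4.5553 us

4.5553 us


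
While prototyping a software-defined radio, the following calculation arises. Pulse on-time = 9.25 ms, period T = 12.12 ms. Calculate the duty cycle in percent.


Duty cycle as a percentage:
DC = (t_on / T) * 100
   = (9.25 / 12.12) * 100
   = 0.763201 * 100
   = 76.32 %

76.32 %


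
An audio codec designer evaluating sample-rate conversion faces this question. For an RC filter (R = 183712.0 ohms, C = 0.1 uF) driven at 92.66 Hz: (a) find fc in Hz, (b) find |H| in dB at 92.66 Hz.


Step 1 — cutoff frequency:
fc = 1 / (2*pi*R*C)
C = 0.1 uF = 1e-07 F
fc = 1 / (2*pi*183712.0*1e-07)
   = 8.66329 Hz

Step 2 — magnitude at f = 92.66 Hz:
|H(f)| = 1 / sqrt(1 + (f/fc)^2)
f/fc = 92.66 / 8.66329 = 10.695706
|H| = 1 / sqrt(1 + 114.398127) = 0.0930895
|H|_dB = 20*log10(0.0930895) = -20.62 dB

fc = 8.66329 Hz; |H(92.66 Hz)| = -20.62 dB


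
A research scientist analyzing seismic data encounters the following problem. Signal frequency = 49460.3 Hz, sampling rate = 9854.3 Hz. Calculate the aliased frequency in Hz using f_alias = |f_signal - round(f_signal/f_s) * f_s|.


Compute the nearest integer multiple of fs to the signal:
n = round(49460.3 / 9854.3) = 5
f_alias = |49460.3 - 5 * 9854.3|
        = |49460.3 - 49271.5|
        = 188.8 Hz

188.8


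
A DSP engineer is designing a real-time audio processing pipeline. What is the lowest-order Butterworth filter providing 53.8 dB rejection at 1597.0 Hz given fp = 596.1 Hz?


Butterworth filter order formula:
n = log10(10^(A/10) - 1) / (2 * log10(f_stop/f_pass))
10^(53.8/10) - 1 = 239882.2919
f_stop/f_pass = 1597.0 / 596.1 = 2.6791
n = 6.2853 -> ceil = 7

7


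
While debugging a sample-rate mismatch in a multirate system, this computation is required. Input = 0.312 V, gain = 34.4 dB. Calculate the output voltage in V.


Output voltage from dB gain:
V_out = V_in * 10^(gain_dB / 20)
      = 0.312 * 10^(34.4 / 20)
      = 0.312 * 52.480746
      = 16.374 V

16.374 V


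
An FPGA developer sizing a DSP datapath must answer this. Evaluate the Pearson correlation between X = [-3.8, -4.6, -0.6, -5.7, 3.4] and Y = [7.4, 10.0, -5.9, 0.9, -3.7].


Pearson correlation coefficient (population):
r = cov(X,Y) / (std(X) * std(Y))
Mean X = -2.26, Mean Y = 1.74
Cov(X,Y) = -13.7256
Std(X) = 3.300667, Std(Y) = 6.147064
r = -0.6765

-0.6765


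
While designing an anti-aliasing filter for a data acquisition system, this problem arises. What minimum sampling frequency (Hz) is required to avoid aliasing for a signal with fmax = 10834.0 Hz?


The Nyquist rate is twice the maximum frequency component.
fs_min = 2 * fmax
      = 2 * 10834.0
      = 21668.0 Hz

21668.0


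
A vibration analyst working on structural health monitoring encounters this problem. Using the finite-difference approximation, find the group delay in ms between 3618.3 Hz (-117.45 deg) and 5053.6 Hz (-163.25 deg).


Group delay from phase difference:
tau = -d(phi)/d(omega)
d(phi) = -45.8 deg = -0.799361 rad
d(omega) = 2*pi*(5053.6 - 3618.3) = 9018.2559 rad/s
tau = -(-0.799361) / 9018.2559
    = 0.0886 ms

0.0886 ms


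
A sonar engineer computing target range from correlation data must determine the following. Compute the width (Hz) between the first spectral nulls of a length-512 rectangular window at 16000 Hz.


Main lobe width for a rectangular window:
Width = 2 * fs / N
      = 2 * 16000 / 512
      = 32000 / 512
      = 62.5 Hz

62.5 Hz


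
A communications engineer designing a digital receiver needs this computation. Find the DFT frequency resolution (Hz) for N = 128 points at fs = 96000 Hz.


DFT frequency resolution:
df = fs / N
   = 96000 / 128
   = 750.0 Hz

750.0 Hz


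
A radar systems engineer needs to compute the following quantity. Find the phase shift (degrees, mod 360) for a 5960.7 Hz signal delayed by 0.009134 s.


Phase shift from frequency and time delay:
phi = 360 * f * t_delay
    = 360 * 5960.7 * 0.009134
    = 19600.21 degrees
    mod 360 = 160.21 degrees

160.21 degrees


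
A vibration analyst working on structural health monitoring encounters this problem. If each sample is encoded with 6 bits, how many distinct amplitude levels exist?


Number of quantization levels = 2^N
= 2^6
= 64

64


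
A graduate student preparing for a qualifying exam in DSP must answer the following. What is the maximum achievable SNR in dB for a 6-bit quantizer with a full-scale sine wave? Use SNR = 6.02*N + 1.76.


Theoretical SNR for a full-scale sinusoid:
SNR = 6.02 * N + 1.76
    = 6.02 * 6 + 1.76
    = 36.12 + 1.76
    = 37.88 dB

37.88 dB


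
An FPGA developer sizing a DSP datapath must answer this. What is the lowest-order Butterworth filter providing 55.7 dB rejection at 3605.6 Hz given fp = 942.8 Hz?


Butterworth filter order formula:
n = log10(10^(A/10) - 1) / (2 * log10(f_stop/f_pass))
10^(55.7/10) - 1 = 371534.2291
f_stop/f_pass = 3605.6 / 942.8 = 3.8244
n = 4.7806 -> ceil = 5

5


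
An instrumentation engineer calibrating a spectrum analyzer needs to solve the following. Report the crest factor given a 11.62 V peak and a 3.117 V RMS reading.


Crest factor is the ratio of peak to RMS:
CF = V_peak / V_rms
   = 11.62 / 3.117
   = 3.7279

3.7279


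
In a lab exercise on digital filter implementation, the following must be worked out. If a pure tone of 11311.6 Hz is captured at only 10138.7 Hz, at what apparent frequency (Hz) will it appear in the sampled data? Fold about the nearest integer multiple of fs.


Compute the nearest integer multiple of fs to the signal:
n = round(11311.6 / 10138.7) = 1
f_alias = |11311.6 - 1 * 10138.7|
        = |11311.6 - 10138.7|
        = 1172.9 Hz

1172.9


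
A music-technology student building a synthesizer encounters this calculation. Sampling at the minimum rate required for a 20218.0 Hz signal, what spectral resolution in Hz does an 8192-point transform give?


Step 1 — Nyquist sampling rate:
fs = 2 * fmax = 2 * 20218.0 = 40436.0 Hz

Step 2 — DFT bin spacing:
df = fs / N = 40436.0 / 8192 = 4.936 Hz

4.936 Hz


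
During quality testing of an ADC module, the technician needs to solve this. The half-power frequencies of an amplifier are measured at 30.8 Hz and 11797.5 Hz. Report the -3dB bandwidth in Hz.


Bandwidth is the difference of -3dB frequencies:
BW = f_high - f_low
   = 11797.5 - 30.8
   = 11766.7 Hz

11766.7 Hz


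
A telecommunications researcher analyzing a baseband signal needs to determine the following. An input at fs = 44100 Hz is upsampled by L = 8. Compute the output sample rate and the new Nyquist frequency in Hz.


Step 1 — output sample rate after interpolation by L:
fs_out = L * fs_in = 8 * 44100 = 352800 Hz

Step 2 — Nyquist frequency of the output stream:
f_Nyq = fs_out / 2 = 352800 / 2 = 176400.0 Hz

fs_out = 352800 Hz; f_Nyquist = 176400.0 Hz


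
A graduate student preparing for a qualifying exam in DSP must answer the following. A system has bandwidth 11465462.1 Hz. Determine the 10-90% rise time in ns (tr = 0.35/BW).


Rise time from bandwidth relationship:
tr = 0.35 / BW
   = 0.35 / 11465462.1
   = 3.05264626e-08 s
   = 30.5265 ns

30.5265 ns


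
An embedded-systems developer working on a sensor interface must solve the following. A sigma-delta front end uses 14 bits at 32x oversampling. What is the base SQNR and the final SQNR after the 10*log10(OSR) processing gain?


Step 1 — baseline SQNR at Nyquist:
SQNR_base = 6.02*N + 1.76
          = 6.02*14 + 1.76
          = 86.04 dB

Step 2 — oversampling processing gain:
G = 10*log10(OSR) = 10*log10(32) = 15.05 dB

Step 3 — total:
SQNR_total = 86.04 + 15.05 = 101.09 dB

Base SQNR = 86.04 dB; oversampled SQNR = 101.09 dB


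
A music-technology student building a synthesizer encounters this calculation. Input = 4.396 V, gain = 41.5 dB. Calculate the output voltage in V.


Output voltage from dB gain:
V_out = V_in * 10^(gain_dB / 20)
      = 4.396 * 10^(41.5 / 20)
      = 4.396 * 118.850223
      = 522.4656 V

522.4656 V


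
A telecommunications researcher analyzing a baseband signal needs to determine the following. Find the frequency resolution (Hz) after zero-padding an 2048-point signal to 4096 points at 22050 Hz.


Frequency resolution after zero-padding:
N_padded = 2048 * 2 = 4096
df = fs / N_padded
   = 22050 / 4096
   = 5.3833 Hz

5.3833 Hz


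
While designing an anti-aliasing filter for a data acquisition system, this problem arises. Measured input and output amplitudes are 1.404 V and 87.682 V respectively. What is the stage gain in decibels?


Voltage gain in dB:
G = 20 * log10(Vout / Vin)
  = 20 * log10(87.682 / 1.404)
  = 20 * log10(62.451567)
  = 20 * 1.795543
  = 35.91 dB

35.91 dB


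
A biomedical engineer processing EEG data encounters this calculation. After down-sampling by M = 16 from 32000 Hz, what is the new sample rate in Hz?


Decimation reduces the sample rate:
fs_out = fs_in / M
       = 32000 / 16
       = 2000.0 Hz

2000.0 Hz


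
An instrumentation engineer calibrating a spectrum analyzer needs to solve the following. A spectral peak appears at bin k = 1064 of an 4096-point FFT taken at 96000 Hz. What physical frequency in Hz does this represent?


Frequency of DFT bin k:
f_k = k * fs / N
    = 1064 * 96000 / 4096
    = 102144000 / 4096
    = 24937.5 Hz

24937.5 Hz


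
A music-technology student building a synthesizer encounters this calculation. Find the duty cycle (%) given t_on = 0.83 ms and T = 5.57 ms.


Duty cycle as a percentage:
DC = (t_on / T) * 100
   = (0.83 / 5.57) * 100
   = 0.149013 * 100
   = 14.9 %

14.9 %


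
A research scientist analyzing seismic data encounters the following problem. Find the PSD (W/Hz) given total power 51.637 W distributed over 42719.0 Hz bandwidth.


Power spectral density:
PSD = P / BW
    = 51.637 / 42719.0
    = 0.00120876 W/Hz

0.00120876 W/Hz


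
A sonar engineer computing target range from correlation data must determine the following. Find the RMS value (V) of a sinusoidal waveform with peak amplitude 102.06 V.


RMS voltage for a sinusoidal waveform:
V_rms = V_peak / sqrt(2)
      = 102.06 / 1.414214
      = 72.167 V

72.167 V


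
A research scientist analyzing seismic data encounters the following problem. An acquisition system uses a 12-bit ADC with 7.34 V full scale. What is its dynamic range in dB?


Dynamic range from full-scale to LSB:
V_min = V_max / 2^bits = 7.34 / 2^12
DR = 20 * log10(V_max / V_min)
   = 20 * log10(2^12)
   = 20 * 12 * log10(2)
   = 72.25 dB

72.25 dB


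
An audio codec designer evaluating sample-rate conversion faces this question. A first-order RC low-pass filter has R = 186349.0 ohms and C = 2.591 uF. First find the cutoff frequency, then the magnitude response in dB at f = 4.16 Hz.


Step 1 — cutoff frequency:
fc = 1 / (2*pi*R*C)
C = 2.591 uF = 2.591e-06 F
fc = 1 / (2*pi*186349.0*2.591e-06)
   = 0.329629 Hz

Step 2 — magnitude at f = 4.16 Hz:
|H(f)| = 1 / sqrt(1 + (f/fc)^2)
f/fc = 4.16 / 0.329629 = 12.620249
|H| = 1 / sqrt(1 + 159.270685) = 0.0789902
|H|_dB = 20*log10(0.0789902) = -22.05 dB

fc = 0.329629 Hz; |H(4.16 Hz)| = -22.05 dB


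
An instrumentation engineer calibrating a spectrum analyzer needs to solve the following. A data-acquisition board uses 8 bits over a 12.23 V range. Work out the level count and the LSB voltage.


Step 1 — number of quantization levels:
L = 2^N = 2^8 = 256

Step 2 — LSB step size:
delta = Vfs / L
      = 12.23 / 256
      = 0.04777344 V

Levels = 256; step size = 0.04777344 V


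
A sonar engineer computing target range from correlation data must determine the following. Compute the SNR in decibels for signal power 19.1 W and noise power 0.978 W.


SNR in decibels:
SNR = 10 * log10(Ps / Pn)
    = 10 * log10(19.1 / 0.978)
    = 10 * log10(19.5297)
    = 10 * 1.2907
    = 12.91 dB

12.91 dB


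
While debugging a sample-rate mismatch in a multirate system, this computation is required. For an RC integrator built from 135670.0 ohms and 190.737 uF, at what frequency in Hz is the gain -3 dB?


Cutoff frequency of a first-order RC filter:
fc = 1 / (2 * pi * R * C)
C = 190.737 uF = 0.000190737 F
fc = 1 / (2 * pi * 135670.0 * 0.000190737)
   = 1 / 162.59180071497
   = 0.00615 Hz

0.00615 Hz


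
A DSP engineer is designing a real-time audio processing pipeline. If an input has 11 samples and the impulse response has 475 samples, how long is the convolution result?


Linear convolution output length:
L = N + M - 1
  = 11 + 475 - 1
  = 485 samples

485


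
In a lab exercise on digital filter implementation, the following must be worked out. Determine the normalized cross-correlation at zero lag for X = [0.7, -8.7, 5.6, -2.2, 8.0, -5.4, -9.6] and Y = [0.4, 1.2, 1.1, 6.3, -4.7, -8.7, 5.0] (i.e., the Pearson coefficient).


Pearson correlation coefficient (population):
r = cov(X,Y) / (std(X) * std(Y))
Mean X = -1.6571, Mean Y = 0.0857
Cov(X,Y) = -7.926531
Std(X) = 6.307333, Std(Y) = 4.858403
r = -0.2587

-0.2587


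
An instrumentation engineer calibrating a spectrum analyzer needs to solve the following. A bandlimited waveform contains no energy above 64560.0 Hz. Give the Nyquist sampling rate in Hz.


The Nyquist rate is twice the maximum frequency component.
fs_min = 2 * fmax
      = 2 * 64560.0
      = 129120.0 Hz

129120.0


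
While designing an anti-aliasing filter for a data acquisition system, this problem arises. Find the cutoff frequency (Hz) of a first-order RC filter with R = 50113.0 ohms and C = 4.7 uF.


Cutoff frequency of a first-order RC filter:
fc = 1 / (2 * pi * R * C)
C = 4.7 uF = 4.7e-06 F
fc = 1 / (2 * pi * 50113.0 * 4.7e-06)
   = 1 / 1.4798855469038
   = 0.675728 Hz

0.675728 Hz


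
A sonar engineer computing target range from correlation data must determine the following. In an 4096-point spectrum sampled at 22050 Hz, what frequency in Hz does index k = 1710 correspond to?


Frequency of DFT bin k:
f_k = k * fs / N
    = 1710 * 22050 / 4096
    = 37705500 / 4096
    = 9205.444 Hz

9205.444 Hz


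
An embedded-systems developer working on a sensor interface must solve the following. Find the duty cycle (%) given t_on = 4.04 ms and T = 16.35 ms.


Duty cycle as a percentage:
DC = (t_on / T) * 100
   = (4.04 / 16.35) * 100
   = 0.247095 * 100
   = 24.71 %

24.71 %


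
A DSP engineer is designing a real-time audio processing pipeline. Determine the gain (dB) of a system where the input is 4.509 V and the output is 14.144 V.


Voltage gain in dB:
G = 20 * log10(Vout / Vin)
  = 20 * log10(14.144 / 4.509)
  = 20 * log10(3.136837)
  = 20 * 0.496492
  = 9.93 dB

9.93 dB


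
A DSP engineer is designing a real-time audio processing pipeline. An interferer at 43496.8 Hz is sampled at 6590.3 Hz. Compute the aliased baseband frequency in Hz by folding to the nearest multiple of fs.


Compute the nearest integer multiple of fs to the signal:
n = round(43496.8 / 6590.3) = 7
f_alias = |43496.8 - 7 * 6590.3|
        = |43496.8 - 46132.1|
        = 2635.3 Hz

2635.3


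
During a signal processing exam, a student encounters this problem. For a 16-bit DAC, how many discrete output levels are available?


Number of quantization levels = 2^N
= 2^16
= 65536

65536


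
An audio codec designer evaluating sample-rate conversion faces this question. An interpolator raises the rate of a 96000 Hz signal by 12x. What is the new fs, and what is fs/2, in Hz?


Step 1 — output sample rate after interpolation by L:
fs_out = L * fs_in = 12 * 96000 = 1152000 Hz

Step 2 — Nyquist frequency of the output stream:
f_Nyq = fs_out / 2 = 1152000 / 2 = 576000.0 Hz

fs_out = 1152000 Hz; f_Nyquist = 576000.0 Hz


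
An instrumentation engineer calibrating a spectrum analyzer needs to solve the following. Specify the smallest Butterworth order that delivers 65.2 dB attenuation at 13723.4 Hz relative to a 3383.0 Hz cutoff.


Butterworth filter order formula:
n = log10(10^(A/10) - 1) / (2 * log10(f_stop/f_pass))
10^(65.2/10) - 1 = 3311310.2148
f_stop/f_pass = 13723.4 / 3383.0 = 4.0566
n = 5.3604 -> ceil = 6

6


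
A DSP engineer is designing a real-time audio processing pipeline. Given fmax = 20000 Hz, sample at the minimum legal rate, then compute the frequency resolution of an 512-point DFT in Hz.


Step 1 — Nyquist sampling rate:
fs = 2 * fmax = 2 * 20000 = 40000 Hz

Step 2 — DFT bin spacing:
df = fs / N = 40000 / 512 = 78.125 Hz

78.125 Hz


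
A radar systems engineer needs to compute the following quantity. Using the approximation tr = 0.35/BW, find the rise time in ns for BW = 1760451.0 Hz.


Rise time from bandwidth relationship:
tr = 0.35 / BW
   = 0.35 / 1760451.0
   = 1.988126906e-07 s
   = 198.8127 ns

198.8127 ns


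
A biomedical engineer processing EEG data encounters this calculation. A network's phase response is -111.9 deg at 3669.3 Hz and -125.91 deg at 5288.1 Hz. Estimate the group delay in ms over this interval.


Group delay from phase difference:
tau = -d(phi)/d(omega)
d(phi) = -14.01 deg = -0.244521 rad
d(omega) = 2*pi*(5288.1 - 3669.3) = 10171.2204 rad/s
tau = -(-0.244521) / 10171.2204
    = 0.024 ms

0.024 ms


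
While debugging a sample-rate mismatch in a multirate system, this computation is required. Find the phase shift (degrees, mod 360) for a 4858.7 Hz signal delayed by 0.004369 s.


Phase shift from frequency and time delay:
phi = 360 * f * t_delay
    = 360 * 4858.7 * 0.004369
    = 7641.96 degrees
    mod 360 = 81.96 degrees

81.96 degrees


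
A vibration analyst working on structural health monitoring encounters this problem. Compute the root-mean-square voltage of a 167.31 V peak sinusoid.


RMS voltage for a sinusoidal waveform:
V_rms = V_peak / sqrt(2)
      = 167.31 / 1.414214
      = 118.306 V

118.306 V


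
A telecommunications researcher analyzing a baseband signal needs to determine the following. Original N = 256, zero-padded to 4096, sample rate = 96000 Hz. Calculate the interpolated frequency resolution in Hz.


Frequency resolution after zero-padding:
N_padded = 256 * 16 = 4096
df = fs / N_padded
   = 96000 / 4096
   = 23.4375 Hz

23.4375 Hz


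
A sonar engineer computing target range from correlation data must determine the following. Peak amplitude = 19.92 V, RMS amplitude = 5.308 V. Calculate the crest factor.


Crest factor is the ratio of peak to RMS:
CF = V_peak / V_rms
   = 19.92 / 5.308
   = 3.7528

3.7528


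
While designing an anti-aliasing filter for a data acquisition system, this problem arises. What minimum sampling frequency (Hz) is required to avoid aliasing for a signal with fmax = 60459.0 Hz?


The Nyquist rate is twice the maximum frequency component.
fs_min = 2 * fmax
      = 2 * 60459.0
      = 120918.0 Hz

120918.0


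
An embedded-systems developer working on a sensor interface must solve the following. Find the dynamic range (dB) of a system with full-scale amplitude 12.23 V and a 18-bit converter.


Dynamic range from full-scale to LSB:
V_min = V_max / 2^bits = 12.23 / 2^18
DR = 20 * log10(V_max / V_min)
   = 20 * log10(2^18)
   = 20 * 18 * log10(2)
   = 108.37 dB

108.37 dB


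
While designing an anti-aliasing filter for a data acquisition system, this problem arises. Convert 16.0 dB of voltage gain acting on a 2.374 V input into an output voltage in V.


Output voltage from dB gain:
V_out = V_in * 10^(gain_dB / 20)
      = 2.374 * 10^(16.0 / 20)
      = 2.374 * 6.309573
      = 14.9789 V

14.9789 V


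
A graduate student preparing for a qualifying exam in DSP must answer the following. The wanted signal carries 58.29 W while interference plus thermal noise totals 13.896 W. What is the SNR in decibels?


SNR in decibels:
SNR = 10 * log10(Ps / Pn)
    = 10 * log10(58.29 / 13.896)
    = 10 * log10(4.1947)
    = 10 * 0.6227
    = 6.23 dB

6.23 dB


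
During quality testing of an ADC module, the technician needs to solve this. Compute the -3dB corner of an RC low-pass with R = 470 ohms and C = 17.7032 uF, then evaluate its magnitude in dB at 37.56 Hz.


Step 1 — cutoff frequency:
fc = 1 / (2*pi*R*C)
C = 17.7032 uF = 1.77032e-05 F
fc = 1 / (2*pi*470*1.77032e-05)
   = 19.128 Hz

Step 2 — magnitude at f = 37.56 Hz:
|H(f)| = 1 / sqrt(1 + (f/fc)^2)
f/fc = 37.56 / 19.128 = 1.963614
|H| = 1 / sqrt(1 + 3.85578) = 0.4538063
|H|_dB = 20*log10(0.4538063) = -6.86 dB

fc = 19.128 Hz; |H(37.56 Hz)| = -6.86 dB


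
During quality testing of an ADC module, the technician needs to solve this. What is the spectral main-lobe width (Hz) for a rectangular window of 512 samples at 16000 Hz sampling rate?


Main lobe width for a rectangular window:
Width = 2 * fs / N
      = 2 * 16000 / 512
      = 32000 / 512
      = 62.5 Hz

62.5 Hz


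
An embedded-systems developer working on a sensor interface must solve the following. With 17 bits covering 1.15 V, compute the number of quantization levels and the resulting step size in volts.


Step 1 — number of quantization levels:
L = 2^N = 2^17 = 131072

Step 2 — LSB step size:
delta = Vfs / L
      = 1.15 / 131072
      = 8.77e-06 V

Levels = 131072; step size = 8.77e-06 V


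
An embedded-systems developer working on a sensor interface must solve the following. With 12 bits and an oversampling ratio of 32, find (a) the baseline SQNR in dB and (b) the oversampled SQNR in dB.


Step 1 — baseline SQNR at Nyquist:
SQNR_base = 6.02*N + 1.76
          = 6.02*12 + 1.76
          = 74.0 dB

Step 2 — oversampling processing gain:
G = 10*log10(OSR) = 10*log10(32) = 15.05 dB

Step 3 — total:
SQNR_total = 74.0 + 15.05 = 89.05 dB

Base SQNR = 74.0 dB; oversampled SQNR = 89.05 dB


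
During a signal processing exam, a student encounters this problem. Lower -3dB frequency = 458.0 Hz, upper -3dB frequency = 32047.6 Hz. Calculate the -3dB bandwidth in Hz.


Bandwidth is the difference of -3dB frequencies:
BW = f_high - f_low
   = 32047.6 - 458.0
   = 31589.6 Hz

31589.6 Hz


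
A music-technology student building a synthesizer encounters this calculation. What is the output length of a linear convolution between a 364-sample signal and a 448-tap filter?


Linear convolution output length:
L = N + M - 1
  = 364 + 448 - 1
  = 811 samples

811


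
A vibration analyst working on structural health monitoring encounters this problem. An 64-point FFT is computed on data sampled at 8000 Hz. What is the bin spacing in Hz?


DFT frequency resolution:
df = fs / N
   = 8000 / 64
   = 125.0 Hz

125.0 Hz


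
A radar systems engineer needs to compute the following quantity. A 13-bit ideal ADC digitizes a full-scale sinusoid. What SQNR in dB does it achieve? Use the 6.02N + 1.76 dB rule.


Theoretical SNR for a full-scale sinusoid:
SNR = 6.02 * N + 1.76
    = 6.02 * 13 + 1.76
    = 78.26 + 1.76
    = 80.02 dB

80.02 dB


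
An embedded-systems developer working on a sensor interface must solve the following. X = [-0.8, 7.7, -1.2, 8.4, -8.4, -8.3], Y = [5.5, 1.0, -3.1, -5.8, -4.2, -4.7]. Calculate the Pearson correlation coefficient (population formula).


Pearson correlation coefficient (population):
r = cov(X,Y) / (std(X) * std(Y))
Mean X = -0.4333, Mean Y = -1.8833
Cov(X,Y) = 4.615556
Std(X) = 6.71135, Std(Y) = 3.93591
r = 0.1747

0.1747


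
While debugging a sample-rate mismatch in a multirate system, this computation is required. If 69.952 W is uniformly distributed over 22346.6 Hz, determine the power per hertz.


Power spectral density:
PSD = P / BW
    = 69.952 / 22346.6
    = 0.00313032 W/Hz

0.00313032 W/Hz


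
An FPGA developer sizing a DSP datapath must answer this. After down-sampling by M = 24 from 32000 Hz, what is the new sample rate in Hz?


Decimation reduces the sample rate:
fs_out = fs_in / M
       = 32000 / 24
       = 1333.3333 Hz

1333.3333 Hz


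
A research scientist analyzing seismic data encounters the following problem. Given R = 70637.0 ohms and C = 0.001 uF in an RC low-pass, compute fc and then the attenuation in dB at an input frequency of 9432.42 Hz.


Step 1 — cutoff frequency:
fc = 1 / (2*pi*R*C)
C = 0.001 uF = 1e-09 F
fc = 1 / (2*pi*70637.0*1e-09)
   = 2253.138 Hz

Step 2 — magnitude at f = 9432.42 Hz:
|H(f)| = 1 / sqrt(1 + (f/fc)^2)
f/fc = 9432.42 / 2253.138 = 4.186348
|H| = 1 / sqrt(1 + 17.52551) = 0.2323351
|H|_dB = 20*log10(0.2323351) = -12.68 dB

fc = 2253.138 Hz; |H(9432.42 Hz)| = -12.68 dB


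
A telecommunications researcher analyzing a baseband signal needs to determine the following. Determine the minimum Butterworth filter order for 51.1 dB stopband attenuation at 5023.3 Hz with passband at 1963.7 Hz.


Butterworth filter order formula:
n = log10(10^(A/10) - 1) / (2 * log10(f_stop/f_pass))
10^(51.1/10) - 1 = 128823.9552
f_stop/f_pass = 5023.3 / 1963.7 = 2.5581
n = 6.2636 -> ceil = 7

7


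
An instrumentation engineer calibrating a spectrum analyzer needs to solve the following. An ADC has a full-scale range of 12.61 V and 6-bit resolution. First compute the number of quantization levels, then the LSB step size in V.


Step 1 — number of quantization levels:
L = 2^N = 2^6 = 64

Step 2 — LSB step size:
delta = Vfs / L
      = 12.61 / 64
      = 0.19703125 V

Levels = 64; step size = 0.19703125 V


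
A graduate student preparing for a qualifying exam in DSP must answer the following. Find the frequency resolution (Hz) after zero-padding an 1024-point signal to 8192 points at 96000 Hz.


Frequency resolution after zero-padding:
N_padded = 1024 * 8 = 8192
df = fs / N_padded
   = 96000 / 8192
   = 11.7188 Hz

11.7188 Hz


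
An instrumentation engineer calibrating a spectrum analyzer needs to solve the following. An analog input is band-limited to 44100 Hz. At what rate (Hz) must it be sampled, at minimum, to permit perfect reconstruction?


The Nyquist rate is twice the maximum frequency component.
fs_min = 2 * fmax
      = 2 * 44100
      = 88200 Hz

88200


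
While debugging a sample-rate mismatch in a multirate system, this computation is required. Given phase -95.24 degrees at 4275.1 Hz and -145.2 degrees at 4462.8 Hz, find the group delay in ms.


Group delay from phase difference:
tau = -d(phi)/d(omega)
d(phi) = -49.96 deg = -0.871966 rad
d(omega) = 2*pi*(4462.8 - 4275.1) = 1179.3539 rad/s
tau = -(-0.871966) / 1179.3539
    = 0.7394 ms

0.7394 ms


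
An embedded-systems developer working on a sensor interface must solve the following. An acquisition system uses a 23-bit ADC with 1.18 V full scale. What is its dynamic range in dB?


Dynamic range from full-scale to LSB:
V_min = V_max / 2^bits = 1.18 / 2^23
DR = 20 * log10(V_max / V_min)
   = 20 * log10(2^23)
   = 20 * 23 * log10(2)
   = 138.47 dB

138.47 dB


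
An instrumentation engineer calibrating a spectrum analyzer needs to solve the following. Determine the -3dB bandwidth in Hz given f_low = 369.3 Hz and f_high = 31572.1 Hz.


Bandwidth is the difference of -3dB frequencies:
BW = f_high - f_low
   = 31572.1 - 369.3
   = 31202.8 Hz

31202.8 Hz


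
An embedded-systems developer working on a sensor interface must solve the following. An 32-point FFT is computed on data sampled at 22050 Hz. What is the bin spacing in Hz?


DFT frequency resolution:
df = fs / N
   = 22050 / 32
   = 689.0625 Hz

689.0625 Hz


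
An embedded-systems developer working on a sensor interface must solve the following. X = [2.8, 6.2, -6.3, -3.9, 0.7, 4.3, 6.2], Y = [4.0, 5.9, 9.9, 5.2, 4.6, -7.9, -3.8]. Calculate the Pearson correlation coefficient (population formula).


Pearson correlation coefficient (population):
r = cov(X,Y) / (std(X) * std(Y))
Mean X = 1.4286, Mean Y = 2.5571
Cov(X,Y) = -16.393061
Std(X) = 4.540521, Std(Y) = 5.708354
r = -0.6325

-0.6325


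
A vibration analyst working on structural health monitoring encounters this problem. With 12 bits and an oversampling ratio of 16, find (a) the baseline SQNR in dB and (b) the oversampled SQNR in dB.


Step 1 — baseline SQNR at Nyquist:
SQNR_base = 6.02*N + 1.76
          = 6.02*12 + 1.76
          = 74.0 dB

Step 2 — oversampling processing gain:
G = 10*log10(OSR) = 10*log10(16) = 12.04 dB

Step 3 — total:
SQNR_total = 74.0 + 12.04 = 86.04 dB

Base SQNR = 74.0 dB; oversampled SQNR = 86.04 dB


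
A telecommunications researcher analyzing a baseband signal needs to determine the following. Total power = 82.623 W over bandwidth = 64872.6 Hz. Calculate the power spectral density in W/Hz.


Power spectral density:
PSD = P / BW
    = 82.623 / 64872.6
    = 0.00127362 W/Hz

0.00127362 W/Hz


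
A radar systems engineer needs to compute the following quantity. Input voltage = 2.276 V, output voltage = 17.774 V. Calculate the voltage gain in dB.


Voltage gain in dB:
G = 20 * log10(Vout / Vin)
  = 20 * log10(17.774 / 2.276)
  = 20 * log10(7.809315)
  = 20 * 0.892613
  = 17.85 dB

17.85 dB


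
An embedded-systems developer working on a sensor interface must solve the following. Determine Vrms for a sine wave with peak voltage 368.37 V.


RMS voltage for a sinusoidal waveform:
V_rms = V_peak / sqrt(2)
      = 368.37 / 1.414214
      = 260.477 V

260.477 V


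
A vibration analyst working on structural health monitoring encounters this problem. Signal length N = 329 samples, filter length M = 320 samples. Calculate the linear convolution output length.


Linear convolution output length:
L = N + M - 1
  = 329 + 320 - 1
  = 648 samples

648


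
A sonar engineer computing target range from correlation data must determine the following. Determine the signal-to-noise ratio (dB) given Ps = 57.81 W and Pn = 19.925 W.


SNR in decibels:
SNR = 10 * log10(Ps / Pn)
    = 10 * log10(57.81 / 19.925)
    = 10 * log10(2.9014)
    = 10 * 0.4626
    = 4.63 dB

4.63 dB


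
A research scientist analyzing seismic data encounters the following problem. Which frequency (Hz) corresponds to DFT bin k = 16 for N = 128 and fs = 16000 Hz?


Frequency of DFT bin k:
f_k = k * fs / N
    = 16 * 16000 / 128
    = 256000 / 128
    = 2000.0 Hz

2000.0 Hz


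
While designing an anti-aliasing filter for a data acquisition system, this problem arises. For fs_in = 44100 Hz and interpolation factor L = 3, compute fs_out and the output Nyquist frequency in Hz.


Step 1 — output sample rate after interpolation by L:
fs_out = L * fs_in = 3 * 44100 = 132300 Hz

Step 2 — Nyquist frequency of the output stream:
f_Nyq = fs_out / 2 = 132300 / 2 = 66150.0 Hz

fs_out = 132300 Hz; f_Nyquist = 66150.0 Hz
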